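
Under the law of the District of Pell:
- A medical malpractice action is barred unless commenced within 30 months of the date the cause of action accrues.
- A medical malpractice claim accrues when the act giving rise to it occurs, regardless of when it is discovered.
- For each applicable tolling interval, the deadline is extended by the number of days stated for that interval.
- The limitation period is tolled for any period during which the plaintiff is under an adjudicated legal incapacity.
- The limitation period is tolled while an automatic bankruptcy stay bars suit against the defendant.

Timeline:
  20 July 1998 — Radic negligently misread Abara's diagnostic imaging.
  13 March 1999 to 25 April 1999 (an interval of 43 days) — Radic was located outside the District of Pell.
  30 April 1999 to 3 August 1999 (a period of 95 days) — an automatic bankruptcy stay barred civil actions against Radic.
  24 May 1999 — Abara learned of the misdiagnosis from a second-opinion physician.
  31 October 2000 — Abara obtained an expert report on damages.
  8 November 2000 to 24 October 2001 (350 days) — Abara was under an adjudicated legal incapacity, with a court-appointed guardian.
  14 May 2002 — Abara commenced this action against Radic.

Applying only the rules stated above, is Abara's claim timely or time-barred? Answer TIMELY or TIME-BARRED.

The claim accrued on 20 July 1998, when the wrongful act occurred; under the stated occurrence rule the 24 May 1999 discovery does not delay accrual.
Adding the 30 months base period to 20 July 1998 gives a deadline of 20 January 2001, before any tolling.
The period was tolled for 95 days by the automatic bankruptcy stay (30 April 1999 to 3 August 1999), pushing the deadline to 25 April 2001.
Because the plaintiff's legal incapacity ran from 8 November 2000 to 24 October 2001, the deadline is extended by 350 days to 10 April 2002.
The defendant's absence from the jurisdiction from 13 March 1999 to 25 April 1999 does not toll the period, because no stated rule makes the defendant's absence a tolling event.
None of the other events listed affects the running of the period under the stated rules.
Filing on 14 May 2002 missed the 10 April 2002 deadline — the action is time-barred.

TIME-BARRED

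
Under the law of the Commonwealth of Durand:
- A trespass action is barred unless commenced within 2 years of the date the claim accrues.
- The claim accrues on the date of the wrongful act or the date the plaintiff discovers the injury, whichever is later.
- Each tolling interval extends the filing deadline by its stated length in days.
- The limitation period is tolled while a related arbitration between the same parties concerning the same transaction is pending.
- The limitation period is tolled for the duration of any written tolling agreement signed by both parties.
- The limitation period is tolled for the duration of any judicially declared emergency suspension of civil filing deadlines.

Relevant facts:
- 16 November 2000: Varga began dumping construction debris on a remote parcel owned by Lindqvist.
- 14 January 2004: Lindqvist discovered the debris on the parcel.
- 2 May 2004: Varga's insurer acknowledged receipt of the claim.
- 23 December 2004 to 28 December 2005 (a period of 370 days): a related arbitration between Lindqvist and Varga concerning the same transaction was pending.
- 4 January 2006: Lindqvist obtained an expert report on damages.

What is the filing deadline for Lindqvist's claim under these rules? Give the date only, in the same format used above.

19 January 2007

Because discovery on 14 January 2004 post-dates the 16 November 2000 act, accrual under the later-of rule falls on 14 January 2004.
2 years from 14 January 2004 is 14 January 2006.
The pending related arbitration from 23 December 2004 to 28 December 2005 tolled the period for 370 days, extending the deadline to 19 January 2007.
None of the other events listed affects the running of the period under the stated rules.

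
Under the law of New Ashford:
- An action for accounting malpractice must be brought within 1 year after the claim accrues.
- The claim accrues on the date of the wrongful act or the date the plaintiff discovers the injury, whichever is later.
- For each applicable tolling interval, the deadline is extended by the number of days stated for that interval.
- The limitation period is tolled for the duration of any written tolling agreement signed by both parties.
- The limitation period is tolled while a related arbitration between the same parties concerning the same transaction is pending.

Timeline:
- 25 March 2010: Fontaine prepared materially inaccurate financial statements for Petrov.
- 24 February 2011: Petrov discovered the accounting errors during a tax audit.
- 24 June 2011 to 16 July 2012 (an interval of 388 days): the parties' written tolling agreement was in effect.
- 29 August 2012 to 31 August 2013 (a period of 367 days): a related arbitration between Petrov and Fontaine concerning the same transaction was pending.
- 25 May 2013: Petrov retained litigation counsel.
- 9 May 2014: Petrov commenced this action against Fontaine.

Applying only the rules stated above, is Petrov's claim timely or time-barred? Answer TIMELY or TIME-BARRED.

Because discovery on 24 February 2011 post-dates the 25 March 2010 act, accrual under the later-of rule falls on 24 February 2011.
The untolled deadline — 1 year after 24 February 2011 — is 24 February 2012.
The period was tolled for 388 days by the written tolling agreement (24 June 2011 to 16 July 2012), pushing the deadline to 18 March 2013.
The pending related arbitration from 29 August 2012 to 31 August 2013 tolled the period for 367 days, extending the deadline to 20 March 2014.
Nothing else in the chronology tolls or restarts the period.
The 9 May 2014 filing falls after the 20 March 2014 deadline; the claim is time-barred.

TIME-BARRED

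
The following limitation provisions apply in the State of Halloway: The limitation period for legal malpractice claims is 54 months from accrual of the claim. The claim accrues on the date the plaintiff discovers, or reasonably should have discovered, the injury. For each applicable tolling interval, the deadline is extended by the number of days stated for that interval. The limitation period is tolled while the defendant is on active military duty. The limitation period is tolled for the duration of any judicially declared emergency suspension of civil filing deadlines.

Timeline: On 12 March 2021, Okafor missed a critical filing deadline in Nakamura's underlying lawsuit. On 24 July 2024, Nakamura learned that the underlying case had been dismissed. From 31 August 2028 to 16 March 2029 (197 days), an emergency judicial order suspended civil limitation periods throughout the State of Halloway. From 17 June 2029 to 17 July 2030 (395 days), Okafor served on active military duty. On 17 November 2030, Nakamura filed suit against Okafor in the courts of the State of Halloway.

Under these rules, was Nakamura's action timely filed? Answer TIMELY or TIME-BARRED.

TIME-BARRED

Accrual is tied to discovery, so the period began on 24 July 2024 rather than on 12 March 2021 when the act occurred.
Adding the 54 months base period to 24 July 2024 gives a deadline of 24 January 2029, before any tolling.
Because the emergency suspension of filing deadlines ran from 31 August 2028 to 16 March 2029, the deadline is extended by 197 days to 9 August 2029.
The defendant's active military service from 17 June 2029 to 17 July 2030 tolled the period for 395 days, extending the deadline to 8 September 2030.
Nakamura filed on 17 November 2030, after the 8 September 2030 deadline, so the action is time-barred.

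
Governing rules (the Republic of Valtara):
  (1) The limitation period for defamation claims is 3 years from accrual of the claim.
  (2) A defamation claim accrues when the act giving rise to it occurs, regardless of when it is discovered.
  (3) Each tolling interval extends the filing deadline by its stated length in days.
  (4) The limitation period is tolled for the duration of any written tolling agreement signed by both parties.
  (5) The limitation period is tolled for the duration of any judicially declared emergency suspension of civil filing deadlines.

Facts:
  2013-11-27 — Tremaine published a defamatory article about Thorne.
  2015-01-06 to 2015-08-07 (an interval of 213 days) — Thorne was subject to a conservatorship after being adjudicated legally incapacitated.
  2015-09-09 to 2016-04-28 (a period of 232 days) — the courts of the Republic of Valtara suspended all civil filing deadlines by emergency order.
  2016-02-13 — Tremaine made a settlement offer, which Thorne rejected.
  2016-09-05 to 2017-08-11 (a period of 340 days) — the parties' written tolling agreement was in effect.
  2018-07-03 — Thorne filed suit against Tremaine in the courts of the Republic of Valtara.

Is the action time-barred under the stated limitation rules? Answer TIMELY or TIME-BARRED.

TIME-BARRED

The claim accrued on 2013-11-27, the date of the act.
The untolled deadline — 3 years after 2013-11-27 — is 2016-11-27.
The emergency suspension of filing deadlines from 2015-09-09 to 2016-04-28 tolled the period for 232 days, extending the deadline to 2017-07-17.
The period was tolled for 340 days by the written tolling agreement (2016-09-05 to 2017-08-11), pushing the deadline to 2018-06-22.
No stated provision tolls the period for the plaintiff's incapacity, so the interval from 2015-01-06 to 2015-08-07 has no effect on the deadline.
The other events in the timeline have no effect on the limitation period under the stated rules.
The 2018-07-03 filing falls after the 2018-06-22 deadline; the claim is time-barred.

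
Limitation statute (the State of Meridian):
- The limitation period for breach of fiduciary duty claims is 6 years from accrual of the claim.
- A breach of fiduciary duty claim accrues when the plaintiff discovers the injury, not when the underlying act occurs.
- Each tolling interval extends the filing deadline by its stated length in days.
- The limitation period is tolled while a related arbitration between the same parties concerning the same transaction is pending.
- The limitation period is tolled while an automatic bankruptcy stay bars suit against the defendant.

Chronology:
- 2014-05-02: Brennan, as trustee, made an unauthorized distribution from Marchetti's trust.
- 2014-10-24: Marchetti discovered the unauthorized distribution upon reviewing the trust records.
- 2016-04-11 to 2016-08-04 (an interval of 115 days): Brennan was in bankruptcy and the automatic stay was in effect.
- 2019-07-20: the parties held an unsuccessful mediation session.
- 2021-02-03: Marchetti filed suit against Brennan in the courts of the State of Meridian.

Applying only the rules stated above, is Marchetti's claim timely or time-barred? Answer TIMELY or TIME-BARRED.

Under the discovery rule, the claim accrued on 2014-10-24, when Marchetti discovered the injury — not on the 2014-05-02 date of the underlying act.
6 years from 2014-10-24 is 2020-10-24.
Because the automatic bankruptcy stay ran from 2016-04-11 to 2016-08-04, the deadline is extended by 115 days to 2021-02-16.
Nothing else in the chronology tolls or restarts the period.
The 2021-02-03 filing precedes the 2021-02-16 deadline; the claim is timely.

TIMELY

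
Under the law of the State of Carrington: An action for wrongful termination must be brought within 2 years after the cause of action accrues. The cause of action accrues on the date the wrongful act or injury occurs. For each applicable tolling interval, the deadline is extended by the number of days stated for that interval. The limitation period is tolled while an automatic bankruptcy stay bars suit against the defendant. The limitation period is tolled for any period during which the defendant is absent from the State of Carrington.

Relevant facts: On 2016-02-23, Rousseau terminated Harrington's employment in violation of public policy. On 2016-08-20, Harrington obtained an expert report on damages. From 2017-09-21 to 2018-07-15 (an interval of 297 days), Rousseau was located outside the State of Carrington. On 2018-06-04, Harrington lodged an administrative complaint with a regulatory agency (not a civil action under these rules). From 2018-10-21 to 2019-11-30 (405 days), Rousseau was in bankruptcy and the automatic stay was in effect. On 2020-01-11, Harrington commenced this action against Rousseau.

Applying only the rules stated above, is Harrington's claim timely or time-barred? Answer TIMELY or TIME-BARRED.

TIMELY

The limitation period began to run on 2016-02-23.
2 years from 2016-02-23 is 2018-02-23.
The period was tolled for 297 days by the defendant's absence from the jurisdiction (2017-09-21 to 2018-07-15), pushing the deadline to 2018-12-17.
The automatic bankruptcy stay from 2018-10-21 to 2019-11-30 tolled the period for 405 days, extending the deadline to 2020-01-26.
None of the other events listed affects the running of the period under the stated rules.
Harrington filed on 2020-01-11, before the 2020-01-26 deadline, so the action is timely.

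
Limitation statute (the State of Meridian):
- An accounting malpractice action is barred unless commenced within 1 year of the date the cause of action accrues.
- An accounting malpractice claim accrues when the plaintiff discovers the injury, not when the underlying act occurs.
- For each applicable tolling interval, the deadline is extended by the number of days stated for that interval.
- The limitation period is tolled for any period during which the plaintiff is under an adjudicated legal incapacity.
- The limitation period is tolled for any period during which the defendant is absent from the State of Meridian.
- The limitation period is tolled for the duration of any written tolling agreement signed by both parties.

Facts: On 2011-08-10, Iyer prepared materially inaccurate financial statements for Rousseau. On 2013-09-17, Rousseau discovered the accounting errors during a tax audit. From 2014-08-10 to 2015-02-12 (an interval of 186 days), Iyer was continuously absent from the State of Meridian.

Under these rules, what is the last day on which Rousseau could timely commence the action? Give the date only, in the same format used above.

2015-03-22

Under the discovery rule, the claim accrued on 2013-09-17, when Rousseau discovered the injury — not on the 2011-08-10 date of the underlying act.
Adding the 1 year base period to 2013-09-17 gives a deadline of 2014-09-17, before any tolling.
The period was tolled for 186 days by the defendant's absence from the jurisdiction (2014-08-10 to 2015-02-12), pushing the deadline to 2015-03-22.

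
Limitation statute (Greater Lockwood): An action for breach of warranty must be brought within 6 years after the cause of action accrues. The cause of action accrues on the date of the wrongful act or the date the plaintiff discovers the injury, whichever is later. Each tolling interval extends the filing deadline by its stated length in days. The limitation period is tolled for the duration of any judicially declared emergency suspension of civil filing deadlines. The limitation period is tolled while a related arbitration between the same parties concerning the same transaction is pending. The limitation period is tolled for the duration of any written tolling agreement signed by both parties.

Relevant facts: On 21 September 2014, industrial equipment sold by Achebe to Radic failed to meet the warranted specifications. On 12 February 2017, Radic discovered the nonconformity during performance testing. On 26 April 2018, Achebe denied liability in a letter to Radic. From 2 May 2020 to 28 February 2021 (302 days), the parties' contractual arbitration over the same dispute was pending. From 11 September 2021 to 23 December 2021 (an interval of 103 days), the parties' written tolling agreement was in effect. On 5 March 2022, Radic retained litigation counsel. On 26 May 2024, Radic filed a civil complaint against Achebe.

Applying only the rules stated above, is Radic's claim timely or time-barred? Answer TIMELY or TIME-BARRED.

Because discovery on 12 February 2017 post-dates the 21 September 2014 act, accrual under the later-of rule falls on 12 February 2017.
6 years from 12 February 2017 is 12 February 2023.
The period was tolled for 302 days by the pending related arbitration (2 May 2020 to 28 February 2021), pushing the deadline to 11 December 2023.
The period was tolled for 103 days by the written tolling agreement (11 September 2021 to 23 December 2021), pushing the deadline to 23 March 2024.
None of the other events listed affects the running of the period under the stated rules.
The 26 May 2024 filing falls after the 23 March 2024 deadline; the claim is time-barred.

TIME-BARRED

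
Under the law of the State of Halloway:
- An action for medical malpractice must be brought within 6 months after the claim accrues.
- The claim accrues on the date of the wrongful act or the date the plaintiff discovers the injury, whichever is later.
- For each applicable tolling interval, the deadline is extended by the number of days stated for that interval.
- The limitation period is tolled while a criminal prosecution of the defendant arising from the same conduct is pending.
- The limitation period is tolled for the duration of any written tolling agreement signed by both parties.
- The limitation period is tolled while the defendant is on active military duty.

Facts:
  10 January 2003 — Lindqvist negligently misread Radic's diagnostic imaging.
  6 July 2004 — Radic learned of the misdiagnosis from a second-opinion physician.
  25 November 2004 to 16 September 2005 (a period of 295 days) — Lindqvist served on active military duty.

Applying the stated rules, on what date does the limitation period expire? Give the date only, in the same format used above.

Taking the later of the act (10 January 2003) and discovery (6 July 2004), the claim accrued on 6 July 2004.
The untolled deadline — 6 months after 6 July 2004 — is 6 January 2005.
The defendant's active military service from 25 November 2004 to 16 September 2005 tolled the period for 295 days, extending the deadline to 28 October 2005.

28 October 2005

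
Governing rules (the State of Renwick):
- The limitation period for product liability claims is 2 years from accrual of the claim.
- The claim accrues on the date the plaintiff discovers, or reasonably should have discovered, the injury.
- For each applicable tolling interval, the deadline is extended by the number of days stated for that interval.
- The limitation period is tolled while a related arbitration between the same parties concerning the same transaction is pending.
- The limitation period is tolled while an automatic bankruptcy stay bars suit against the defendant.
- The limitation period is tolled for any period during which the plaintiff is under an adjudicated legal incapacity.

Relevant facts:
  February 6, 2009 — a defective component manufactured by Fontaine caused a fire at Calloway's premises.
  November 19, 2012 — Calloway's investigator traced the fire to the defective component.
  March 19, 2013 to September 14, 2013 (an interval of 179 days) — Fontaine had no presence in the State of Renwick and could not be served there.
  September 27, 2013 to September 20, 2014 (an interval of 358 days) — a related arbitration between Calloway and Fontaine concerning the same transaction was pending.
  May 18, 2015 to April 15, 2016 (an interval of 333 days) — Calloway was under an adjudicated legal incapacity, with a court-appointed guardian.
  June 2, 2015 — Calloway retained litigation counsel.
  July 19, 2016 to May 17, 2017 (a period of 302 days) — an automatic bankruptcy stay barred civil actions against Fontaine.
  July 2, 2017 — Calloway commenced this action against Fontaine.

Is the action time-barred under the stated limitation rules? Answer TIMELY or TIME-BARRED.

Under the discovery rule, the claim accrued on November 19, 2012, when Calloway discovered the injury — not on the February 6, 2009 date of the underlying act.
2 years from November 19, 2012 is November 19, 2014.
The pending related arbitration from September 27, 2013 to September 20, 2014 tolled the period for 358 days, extending the deadline to November 12, 2015.
The plaintiff's legal incapacity from May 18, 2015 to April 15, 2016 tolled the period for 333 days, extending the deadline to October 10, 2016.
The period was tolled for 302 days by the automatic bankruptcy stay (July 19, 2016 to May 17, 2017), pushing the deadline to August 8, 2017.
The defendant's absence from the jurisdiction from March 19, 2013 to September 14, 2013 does not toll the period, because no stated rule makes the defendant's absence a tolling event.
The other events in the timeline have no effect on the limitation period under the stated rules.
The July 2, 2017 filing precedes the August 8, 2017 deadline; the claim is timely.

TIMELY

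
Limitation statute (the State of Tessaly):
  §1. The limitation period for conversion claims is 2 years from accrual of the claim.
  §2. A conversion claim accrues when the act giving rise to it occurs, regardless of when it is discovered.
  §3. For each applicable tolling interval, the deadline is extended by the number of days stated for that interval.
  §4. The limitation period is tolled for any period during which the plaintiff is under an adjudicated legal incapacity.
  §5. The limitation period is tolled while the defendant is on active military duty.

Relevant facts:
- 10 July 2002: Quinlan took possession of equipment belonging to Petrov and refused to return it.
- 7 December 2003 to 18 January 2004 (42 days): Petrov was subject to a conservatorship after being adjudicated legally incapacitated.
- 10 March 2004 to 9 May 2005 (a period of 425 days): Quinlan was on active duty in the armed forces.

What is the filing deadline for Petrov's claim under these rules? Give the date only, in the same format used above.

20 October 2005

The limitation period began to run on 10 July 2002.
The untolled deadline — 2 years after 10 July 2002 — is 10 July 2004.
The plaintiff's legal incapacity from 7 December 2003 to 18 January 2004 tolled the period for 42 days, extending the deadline to 21 August 2004.
The period was tolled for 425 days by the defendant's active military service (10 March 2004 to 9 May 2005), pushing the deadline to 20 October 2005.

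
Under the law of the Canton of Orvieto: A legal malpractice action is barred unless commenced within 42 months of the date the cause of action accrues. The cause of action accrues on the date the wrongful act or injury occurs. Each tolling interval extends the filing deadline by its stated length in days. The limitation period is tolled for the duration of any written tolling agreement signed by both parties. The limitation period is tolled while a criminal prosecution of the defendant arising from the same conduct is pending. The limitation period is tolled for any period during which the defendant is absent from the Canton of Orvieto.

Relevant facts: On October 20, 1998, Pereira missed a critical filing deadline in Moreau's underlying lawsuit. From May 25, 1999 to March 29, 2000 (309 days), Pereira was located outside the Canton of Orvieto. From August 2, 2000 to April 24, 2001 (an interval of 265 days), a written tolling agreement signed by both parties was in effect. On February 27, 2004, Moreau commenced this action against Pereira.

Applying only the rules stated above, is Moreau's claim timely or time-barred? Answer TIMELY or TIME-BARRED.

The claim accrued on October 20, 1998, when the wrongful act occurred.
42 months from October 20, 1998 is April 20, 2002.
Because the defendant's absence from the jurisdiction ran from May 25, 1999 to March 29, 2000, the deadline is extended by 309 days to February 23, 2003.
The written tolling agreement from August 2, 2000 to April 24, 2001 tolled the period for 265 days, extending the deadline to November 15, 2003.
The February 27, 2004 filing falls after the November 15, 2003 deadline; the claim is time-barred.

TIME-BARRED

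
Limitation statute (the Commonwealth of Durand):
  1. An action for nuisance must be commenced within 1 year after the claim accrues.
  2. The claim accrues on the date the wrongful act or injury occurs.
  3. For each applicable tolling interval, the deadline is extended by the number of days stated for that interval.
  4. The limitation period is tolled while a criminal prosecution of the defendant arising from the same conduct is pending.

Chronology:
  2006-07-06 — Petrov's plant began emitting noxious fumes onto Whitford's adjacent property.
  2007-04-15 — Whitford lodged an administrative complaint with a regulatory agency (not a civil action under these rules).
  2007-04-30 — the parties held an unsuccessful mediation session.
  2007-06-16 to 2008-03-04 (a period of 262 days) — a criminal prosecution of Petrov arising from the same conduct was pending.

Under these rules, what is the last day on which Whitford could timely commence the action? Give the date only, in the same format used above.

The claim accrued on 2006-07-06, the date of the act.
1 year from 2006-07-06 is 2007-07-06.
The pending criminal prosecution from 2007-06-16 to 2008-03-04 tolled the period for 262 days, extending the deadline to 2008-03-24.
Nothing else in the chronology tolls or restarts the period.

2008-03-24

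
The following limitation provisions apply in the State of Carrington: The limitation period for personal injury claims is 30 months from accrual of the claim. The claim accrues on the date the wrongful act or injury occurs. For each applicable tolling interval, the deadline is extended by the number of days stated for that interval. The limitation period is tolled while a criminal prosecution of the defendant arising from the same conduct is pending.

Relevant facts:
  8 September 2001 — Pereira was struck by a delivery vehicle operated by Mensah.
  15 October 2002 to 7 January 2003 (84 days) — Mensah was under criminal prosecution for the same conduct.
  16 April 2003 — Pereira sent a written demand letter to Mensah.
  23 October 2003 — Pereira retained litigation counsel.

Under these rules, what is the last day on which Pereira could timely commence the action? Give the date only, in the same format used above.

The claim accrued on 8 September 2001, the date of the act.
The untolled deadline — 30 months after 8 September 2001 — is 8 March 2004.
Because the pending criminal prosecution ran from 15 October 2002 to 7 January 2003, the deadline is extended by 84 days to 31 May 2004.
The other events in the timeline have no effect on the limitation period under the stated rules.

31 May 2004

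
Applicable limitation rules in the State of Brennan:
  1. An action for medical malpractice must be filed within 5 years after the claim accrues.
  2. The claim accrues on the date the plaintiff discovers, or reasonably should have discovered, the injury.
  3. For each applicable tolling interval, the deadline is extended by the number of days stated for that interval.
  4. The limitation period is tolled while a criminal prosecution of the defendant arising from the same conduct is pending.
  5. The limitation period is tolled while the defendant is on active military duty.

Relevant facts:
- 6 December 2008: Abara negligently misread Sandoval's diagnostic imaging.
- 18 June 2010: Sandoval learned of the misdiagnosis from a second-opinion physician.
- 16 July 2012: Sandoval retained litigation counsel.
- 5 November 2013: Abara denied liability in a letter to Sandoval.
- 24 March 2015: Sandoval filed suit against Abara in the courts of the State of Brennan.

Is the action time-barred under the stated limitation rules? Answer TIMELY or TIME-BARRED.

TIMELY

Accrual is tied to discovery, so the period began on 18 June 2010 rather than on 6 December 2008 when the act occurred.
Adding the 5 years base period to 18 June 2010 gives a deadline of 18 June 2015, before any tolling.
None of the other events listed affects the running of the period under the stated rules.
Filing on 24 March 2015 beat the 18 June 2015 deadline — the action is timely.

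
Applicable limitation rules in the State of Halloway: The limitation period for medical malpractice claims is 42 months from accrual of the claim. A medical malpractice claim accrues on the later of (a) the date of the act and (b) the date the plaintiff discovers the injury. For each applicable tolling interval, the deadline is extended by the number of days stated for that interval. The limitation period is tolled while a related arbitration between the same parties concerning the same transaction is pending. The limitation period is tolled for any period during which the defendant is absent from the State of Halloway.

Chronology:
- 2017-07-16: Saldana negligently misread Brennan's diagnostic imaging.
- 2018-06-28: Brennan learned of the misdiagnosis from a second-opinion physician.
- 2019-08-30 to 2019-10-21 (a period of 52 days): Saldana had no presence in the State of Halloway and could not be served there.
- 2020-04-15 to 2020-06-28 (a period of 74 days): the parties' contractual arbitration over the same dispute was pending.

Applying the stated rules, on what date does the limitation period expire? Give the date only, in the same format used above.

Taking the later of the act (2017-07-16) and discovery (2018-06-28), the claim accrued on 2018-06-28.
42 months from 2018-06-28 is 2021-12-28.
The defendant's absence from the jurisdiction from 2019-08-30 to 2019-10-21 tolled the period for 52 days, extending the deadline to 2022-02-18.
Because the pending related arbitration ran from 2020-04-15 to 2020-06-28, the deadline is extended by 74 days to 2022-05-03.

2022-05-03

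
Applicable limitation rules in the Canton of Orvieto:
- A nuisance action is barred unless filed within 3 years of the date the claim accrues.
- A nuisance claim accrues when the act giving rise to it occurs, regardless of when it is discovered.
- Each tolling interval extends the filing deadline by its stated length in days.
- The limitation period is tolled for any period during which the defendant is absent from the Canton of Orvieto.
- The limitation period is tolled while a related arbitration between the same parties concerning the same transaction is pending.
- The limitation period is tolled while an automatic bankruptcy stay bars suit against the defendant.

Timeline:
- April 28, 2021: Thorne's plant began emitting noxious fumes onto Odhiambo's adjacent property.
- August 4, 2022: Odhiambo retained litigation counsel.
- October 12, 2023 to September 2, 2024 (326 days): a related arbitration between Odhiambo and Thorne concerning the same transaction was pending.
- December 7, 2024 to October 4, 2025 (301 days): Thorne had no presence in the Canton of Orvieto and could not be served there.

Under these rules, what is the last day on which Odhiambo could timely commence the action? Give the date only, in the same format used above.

The claim accrued on April 28, 2021, the date of the act.
Adding the 3 years base period to April 28, 2021 gives a deadline of April 28, 2024, before any tolling.
The pending related arbitration from October 12, 2023 to September 2, 2024 tolled the period for 326 days, extending the deadline to March 20, 2025.
Because the defendant's absence from the jurisdiction ran from December 7, 2024 to October 4, 2025, the deadline is extended by 301 days to January 15, 2026.
The other events in the timeline have no effect on the limitation period under the stated rules.

January 15, 2026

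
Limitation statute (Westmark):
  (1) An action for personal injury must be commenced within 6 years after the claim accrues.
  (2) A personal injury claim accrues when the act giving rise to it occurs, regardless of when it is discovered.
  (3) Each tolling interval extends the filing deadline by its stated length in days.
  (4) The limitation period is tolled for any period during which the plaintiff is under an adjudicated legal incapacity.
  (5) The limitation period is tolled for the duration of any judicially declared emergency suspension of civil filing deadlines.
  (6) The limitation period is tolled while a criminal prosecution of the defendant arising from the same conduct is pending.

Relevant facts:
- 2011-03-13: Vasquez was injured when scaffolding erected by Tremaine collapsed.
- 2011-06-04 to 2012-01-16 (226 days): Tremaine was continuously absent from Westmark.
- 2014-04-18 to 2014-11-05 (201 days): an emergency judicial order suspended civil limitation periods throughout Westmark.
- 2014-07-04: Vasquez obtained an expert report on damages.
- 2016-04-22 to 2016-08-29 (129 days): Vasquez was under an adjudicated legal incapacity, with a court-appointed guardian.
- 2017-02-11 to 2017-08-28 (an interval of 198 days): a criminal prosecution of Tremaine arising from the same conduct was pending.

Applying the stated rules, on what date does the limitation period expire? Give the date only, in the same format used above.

The claim accrued on 2011-03-13, when the wrongful act occurred.
6 years from 2011-03-13 is 2017-03-13.
Because the emergency suspension of filing deadlines ran from 2014-04-18 to 2014-11-05, the deadline is extended by 201 days to 2017-09-30.
The period was tolled for 129 days by the plaintiff's legal incapacity (2016-04-22 to 2016-08-29), pushing the deadline to 2018-02-06.
The pending criminal prosecution from 2017-02-11 to 2017-08-28 tolled the period for 198 days, extending the deadline to 2018-08-23.
Although the defendant's absence ran from 2011-06-04 to 2012-01-16, the stated rules do not make that a tolling event, so it is disregarded.
Nothing else in the chronology tolls or restarts the period.

2018-08-23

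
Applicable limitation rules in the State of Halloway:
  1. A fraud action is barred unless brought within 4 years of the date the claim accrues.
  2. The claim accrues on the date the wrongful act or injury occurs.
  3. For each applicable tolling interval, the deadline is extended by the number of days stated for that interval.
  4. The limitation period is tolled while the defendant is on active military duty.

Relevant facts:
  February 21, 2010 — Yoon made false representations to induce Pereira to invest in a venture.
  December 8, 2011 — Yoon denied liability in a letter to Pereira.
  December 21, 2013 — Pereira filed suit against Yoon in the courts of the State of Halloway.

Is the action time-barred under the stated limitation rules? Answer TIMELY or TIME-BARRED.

TIMELY

The claim accrued on February 21, 2010, when the wrongful act occurred.
Adding the 4 years base period to February 21, 2010 gives a deadline of February 21, 2014, before any tolling.
None of the other events listed affects the running of the period under the stated rules.
Filing on December 21, 2013 beat the February 21, 2014 deadline — the action is timely.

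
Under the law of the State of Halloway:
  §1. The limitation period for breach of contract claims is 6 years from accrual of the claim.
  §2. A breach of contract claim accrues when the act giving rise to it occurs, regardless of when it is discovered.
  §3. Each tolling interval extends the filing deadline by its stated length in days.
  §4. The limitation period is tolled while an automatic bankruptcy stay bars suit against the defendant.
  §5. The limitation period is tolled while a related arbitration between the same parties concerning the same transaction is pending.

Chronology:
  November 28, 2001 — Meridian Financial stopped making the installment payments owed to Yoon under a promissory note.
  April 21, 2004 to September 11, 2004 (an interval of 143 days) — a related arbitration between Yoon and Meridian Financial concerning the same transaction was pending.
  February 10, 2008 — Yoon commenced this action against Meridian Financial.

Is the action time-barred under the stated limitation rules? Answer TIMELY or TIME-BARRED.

TIMELY

The limitation period began to run on November 28, 2001.
Adding the 6 years base period to November 28, 2001 gives a deadline of November 28, 2007, before any tolling.
The period was tolled for 143 days by the pending related arbitration (April 21, 2004 to September 11, 2004), pushing the deadline to April 19, 2008.
Filing on February 10, 2008 beat the April 19, 2008 deadline — the action is timely.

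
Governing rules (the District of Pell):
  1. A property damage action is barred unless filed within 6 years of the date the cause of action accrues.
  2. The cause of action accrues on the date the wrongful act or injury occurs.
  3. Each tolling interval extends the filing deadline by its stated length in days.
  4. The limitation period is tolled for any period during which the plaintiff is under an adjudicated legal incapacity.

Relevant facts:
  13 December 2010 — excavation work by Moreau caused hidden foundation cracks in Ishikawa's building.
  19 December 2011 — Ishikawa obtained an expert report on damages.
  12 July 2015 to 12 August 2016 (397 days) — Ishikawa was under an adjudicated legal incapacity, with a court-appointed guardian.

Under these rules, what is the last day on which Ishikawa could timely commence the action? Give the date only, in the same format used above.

The limitation period began to run on 13 December 2010.
The untolled deadline — 6 years after 13 December 2010 — is 13 December 2016.
Because the plaintiff's legal incapacity ran from 12 July 2015 to 12 August 2016, the deadline is extended by 397 days to 14 January 2018.
None of the other events listed affects the running of the period under the stated rules.

14 January 2018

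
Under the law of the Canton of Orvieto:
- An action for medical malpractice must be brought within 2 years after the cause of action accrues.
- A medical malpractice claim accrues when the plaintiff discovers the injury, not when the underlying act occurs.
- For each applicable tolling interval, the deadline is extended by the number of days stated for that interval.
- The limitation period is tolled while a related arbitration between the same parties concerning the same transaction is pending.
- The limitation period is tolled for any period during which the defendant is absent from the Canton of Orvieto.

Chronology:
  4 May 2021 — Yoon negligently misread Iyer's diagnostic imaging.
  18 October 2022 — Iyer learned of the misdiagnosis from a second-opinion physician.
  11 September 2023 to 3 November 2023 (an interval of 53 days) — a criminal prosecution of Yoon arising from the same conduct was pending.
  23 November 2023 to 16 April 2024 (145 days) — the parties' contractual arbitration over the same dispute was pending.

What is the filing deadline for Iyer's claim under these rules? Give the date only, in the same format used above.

12 March 2025

Under the discovery rule, the claim accrued on 18 October 2022, when Iyer discovered the injury — not on the 4 May 2021 date of the underlying act.
2 years from 18 October 2022 is 18 October 2024.
Because the pending related arbitration ran from 23 November 2023 to 16 April 2024, the deadline is extended by 145 days to 12 March 2025.
No stated provision tolls the period for a criminal prosecution, so the interval from 11 September 2023 to 3 November 2023 has no effect on the deadline.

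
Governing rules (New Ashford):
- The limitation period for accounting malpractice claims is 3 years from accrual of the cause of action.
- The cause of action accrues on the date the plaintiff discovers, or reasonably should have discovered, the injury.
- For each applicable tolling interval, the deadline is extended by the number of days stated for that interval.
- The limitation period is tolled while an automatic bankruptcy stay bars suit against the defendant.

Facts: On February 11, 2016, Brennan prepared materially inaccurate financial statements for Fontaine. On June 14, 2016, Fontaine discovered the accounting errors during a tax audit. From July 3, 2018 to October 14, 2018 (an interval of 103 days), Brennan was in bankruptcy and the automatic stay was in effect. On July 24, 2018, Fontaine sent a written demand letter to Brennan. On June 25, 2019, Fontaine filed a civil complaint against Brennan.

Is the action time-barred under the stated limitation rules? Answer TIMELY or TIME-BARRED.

TIMELY

Under the discovery rule, the claim accrued on June 14, 2016, when Fontaine discovered the injury — not on the February 11, 2016 date of the underlying act.
3 years from June 14, 2016 is June 14, 2019.
The automatic bankruptcy stay from July 3, 2018 to October 14, 2018 tolled the period for 103 days, extending the deadline to September 25, 2019.
None of the other events listed affects the running of the period under the stated rules.
Fontaine filed on June 25, 2019, before the September 25, 2019 deadline, so the action is timely.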